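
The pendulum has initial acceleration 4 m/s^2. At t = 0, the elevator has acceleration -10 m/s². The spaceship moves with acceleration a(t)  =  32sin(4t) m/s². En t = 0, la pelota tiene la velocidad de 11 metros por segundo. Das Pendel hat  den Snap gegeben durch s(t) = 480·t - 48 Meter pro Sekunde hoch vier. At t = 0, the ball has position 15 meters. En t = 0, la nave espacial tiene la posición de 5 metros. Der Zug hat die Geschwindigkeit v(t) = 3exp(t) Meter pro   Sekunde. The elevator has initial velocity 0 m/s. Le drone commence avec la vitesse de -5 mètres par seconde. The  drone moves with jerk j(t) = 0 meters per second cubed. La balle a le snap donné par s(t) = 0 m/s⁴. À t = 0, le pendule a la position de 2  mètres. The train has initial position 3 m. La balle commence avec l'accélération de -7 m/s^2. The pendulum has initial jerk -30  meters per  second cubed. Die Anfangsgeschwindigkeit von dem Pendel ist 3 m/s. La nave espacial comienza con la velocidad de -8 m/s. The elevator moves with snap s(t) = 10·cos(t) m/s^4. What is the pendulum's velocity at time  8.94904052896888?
To find the answer, we compute 3 integrals of s(t) = 480·t - 48. Taking ∫s(t)dt and applying j(0) = -30, we find j(t) = 240·t^2 - 48·t - 30. Taking ∫j(t)dt and applying a(0) = 4, we find a(t) = 80·t^3 - 24·t^2 - 30·t + 4. The antiderivative of acceleration, with v(0) = 3, gives velocity: v(t) = 20·t^4 - 8·t^3 - 15·t^2 + 4·t + 3. Using v(t) = 20·t^4 - 8·t^3 - 15·t^2 + 4·t + 3 and substituting t = 8.94904052896888, we find v = 121377.211670285.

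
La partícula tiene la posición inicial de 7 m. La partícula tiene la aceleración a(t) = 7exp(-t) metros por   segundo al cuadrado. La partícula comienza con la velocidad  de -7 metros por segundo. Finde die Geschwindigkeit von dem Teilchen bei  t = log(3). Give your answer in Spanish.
Necesitamos integrar nuestra ecuación de la aceleración a(t) = 7·exp(-t) 1 vez. La integral de la aceleración es la velocidad. Usando v(0) = -7, obtenemos v(t) = -7·exp(-t). Tenemos la velocidad v(t) = -7·exp(-t). Sustituyendo t = log(3): v(log(3)) = -7/3.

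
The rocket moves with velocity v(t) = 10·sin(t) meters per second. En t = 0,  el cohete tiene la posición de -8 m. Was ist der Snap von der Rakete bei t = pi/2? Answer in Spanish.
Partiendo de la velocidad v(t) = 10·sin(t), tomamos 3 derivadas. La derivada de la velocidad da la aceleración: a(t) = 10·cos(t). Derivando la aceleración, obtenemos la sacudida: j(t) = -10·sin(t). Derivando la sacudida, obtenemos el snap: s(t) = -10·cos(t). Usando s(t) = -10·cos(t) y sustituyendo t = pi/2, encontramos s = 0.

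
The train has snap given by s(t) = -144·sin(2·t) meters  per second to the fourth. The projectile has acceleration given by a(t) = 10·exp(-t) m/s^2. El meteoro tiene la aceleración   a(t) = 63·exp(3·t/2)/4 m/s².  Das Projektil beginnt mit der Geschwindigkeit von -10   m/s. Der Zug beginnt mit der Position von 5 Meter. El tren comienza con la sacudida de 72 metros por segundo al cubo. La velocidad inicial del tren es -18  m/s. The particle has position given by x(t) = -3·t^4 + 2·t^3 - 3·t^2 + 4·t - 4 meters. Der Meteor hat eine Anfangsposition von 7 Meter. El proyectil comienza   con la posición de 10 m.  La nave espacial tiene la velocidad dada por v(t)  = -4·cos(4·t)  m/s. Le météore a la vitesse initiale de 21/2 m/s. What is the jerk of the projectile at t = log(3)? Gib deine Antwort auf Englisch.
Starting from acceleration a(t) = 10·exp(-t), we take 1 derivative. Taking d/dt of a(t), we find j(t) = -10·exp(-t). From the given jerk equation j(t) = -10·exp(-t), we substitute t = log(3) to get j = -10/3.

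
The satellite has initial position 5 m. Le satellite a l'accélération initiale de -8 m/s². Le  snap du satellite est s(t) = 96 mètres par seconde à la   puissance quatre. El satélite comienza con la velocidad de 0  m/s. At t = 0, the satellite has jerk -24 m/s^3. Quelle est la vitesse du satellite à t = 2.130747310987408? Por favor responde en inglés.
To solve this, we need to take 3 integrals of our snap equation s(t) = 96. The integral of snap, with j(0) = -24, gives jerk: j(t) = 96·t - 24. Finding the integral of j(t) and using a(0) = -8: a(t) = 48·t^2 - 24·t - 8. Integrating acceleration and using the initial condition v(0) = 0, we get v(t) = 4·t·(4·t^2 - 3·t - 2). We have velocity v(t) = 4·t·(4·t^2 - 3·t - 2). Substituting t = 2.130747310987408: v(2.130747310987408) = 83.2533641882709.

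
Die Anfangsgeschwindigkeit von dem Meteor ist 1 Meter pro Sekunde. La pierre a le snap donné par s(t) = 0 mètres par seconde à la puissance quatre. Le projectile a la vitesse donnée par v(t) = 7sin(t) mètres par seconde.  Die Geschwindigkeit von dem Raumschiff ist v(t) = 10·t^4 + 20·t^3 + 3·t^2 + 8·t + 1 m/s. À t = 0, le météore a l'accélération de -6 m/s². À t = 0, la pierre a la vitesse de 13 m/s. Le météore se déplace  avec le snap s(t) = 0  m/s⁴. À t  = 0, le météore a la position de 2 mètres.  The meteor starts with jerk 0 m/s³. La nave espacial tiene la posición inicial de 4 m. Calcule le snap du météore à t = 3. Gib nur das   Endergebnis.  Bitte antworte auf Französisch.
La réponse est 0.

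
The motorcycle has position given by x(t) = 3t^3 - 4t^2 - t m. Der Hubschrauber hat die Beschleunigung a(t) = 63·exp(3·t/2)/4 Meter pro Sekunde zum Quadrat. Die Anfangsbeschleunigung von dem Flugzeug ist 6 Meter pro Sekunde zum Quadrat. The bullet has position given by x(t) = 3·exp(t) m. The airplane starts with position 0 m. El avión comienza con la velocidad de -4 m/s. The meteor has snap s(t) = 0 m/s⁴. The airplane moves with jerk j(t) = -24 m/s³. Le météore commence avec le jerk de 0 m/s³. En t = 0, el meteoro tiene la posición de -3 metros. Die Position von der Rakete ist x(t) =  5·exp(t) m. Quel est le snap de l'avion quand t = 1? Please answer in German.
Wir müssen unsere Gleichung für den Ruck j(t) = -24 1-mal ableiten. Die Ableitung von dem Ruck ergibt den Snap: s(t) = 0. Wir haben den Snap s(t) = 0. Durch Einsetzen von t = 1: s(1) = 0.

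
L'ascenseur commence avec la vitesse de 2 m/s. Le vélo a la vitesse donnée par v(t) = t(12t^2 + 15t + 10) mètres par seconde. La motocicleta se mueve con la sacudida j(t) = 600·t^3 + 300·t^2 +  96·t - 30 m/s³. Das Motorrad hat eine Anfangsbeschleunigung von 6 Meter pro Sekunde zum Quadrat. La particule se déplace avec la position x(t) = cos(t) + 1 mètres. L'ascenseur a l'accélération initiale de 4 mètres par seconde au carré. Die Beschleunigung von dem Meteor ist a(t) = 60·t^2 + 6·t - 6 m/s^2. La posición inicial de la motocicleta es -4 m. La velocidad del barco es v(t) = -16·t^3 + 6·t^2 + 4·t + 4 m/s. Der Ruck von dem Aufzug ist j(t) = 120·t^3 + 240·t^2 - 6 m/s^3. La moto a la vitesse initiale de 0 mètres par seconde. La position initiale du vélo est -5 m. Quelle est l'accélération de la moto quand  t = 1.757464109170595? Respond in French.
Nous devons intégrer notre équation du jerk j(t) = 600·t^3 + 300·t^2 + 96·t - 30 1 fois. La primitive du jerk, avec a(0) = 6, donne l'accélération: a(t) = 150·t^4 + 100·t^3 + 48·t^2 - 30·t + 6. En utilisant a(t) = 150·t^4 + 100·t^3 + 48·t^2 - 30·t + 6 et en substituant t = 1.757464109170595, nous trouvons a = 2075.34887186570.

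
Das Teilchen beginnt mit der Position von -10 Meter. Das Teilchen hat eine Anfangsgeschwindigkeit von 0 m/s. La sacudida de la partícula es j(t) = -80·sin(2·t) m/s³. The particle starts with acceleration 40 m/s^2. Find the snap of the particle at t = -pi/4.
Starting from jerk j(t) = -80·sin(2·t), we take 1 derivative. Taking d/dt of j(t), we find s(t) = -160·cos(2·t). Using s(t) = -160·cos(2·t) and substituting t = -pi/4, we find s = 0.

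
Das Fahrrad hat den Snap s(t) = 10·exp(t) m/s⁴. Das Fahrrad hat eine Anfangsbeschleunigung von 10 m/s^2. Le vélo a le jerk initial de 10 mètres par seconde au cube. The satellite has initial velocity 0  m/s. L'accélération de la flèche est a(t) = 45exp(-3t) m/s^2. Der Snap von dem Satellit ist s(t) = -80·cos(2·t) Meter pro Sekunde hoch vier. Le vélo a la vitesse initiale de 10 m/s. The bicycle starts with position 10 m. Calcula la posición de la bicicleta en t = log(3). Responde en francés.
Nous devons intégrer notre équation du snap s(t) = 10·exp(t) 4 fois. En prenant ∫s(t)dt et en appliquant j(0) = 10, nous trouvons j(t) = 10·exp(t). En intégrant le jerk et en utilisant la condition initiale a(0) = 10, nous obtenons a(t) = 10·exp(t). En prenant ∫a(t)dt et en appliquant v(0) = 10, nous trouvons v(t) = 10·exp(t). L'intégrale de la vitesse, avec x(0) = 10, donne la position: x(t) = 10·exp(t). Nous avons la position x(t) = 10·exp(t). En substituant t = log(3): x(log(3)) = 30.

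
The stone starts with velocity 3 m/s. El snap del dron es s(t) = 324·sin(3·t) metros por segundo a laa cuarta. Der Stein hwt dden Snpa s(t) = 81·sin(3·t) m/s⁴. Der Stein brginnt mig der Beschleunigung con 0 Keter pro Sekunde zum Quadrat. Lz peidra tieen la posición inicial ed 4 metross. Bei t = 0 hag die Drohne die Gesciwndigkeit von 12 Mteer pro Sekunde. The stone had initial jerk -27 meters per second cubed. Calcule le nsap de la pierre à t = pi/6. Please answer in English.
Using s(t) = 81·sin(3·t) and substituting t = pi/6, we find s = 81.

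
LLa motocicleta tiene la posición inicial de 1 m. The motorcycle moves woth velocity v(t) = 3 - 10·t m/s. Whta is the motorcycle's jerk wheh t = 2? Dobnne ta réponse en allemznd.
Um dies zu lösen, müssen wir 2 Ableitungen unserer Gleichung für die Geschwindigkeit v(t) = 3 - 10·t nehmen. Durch Ableiten von der Geschwindigkeit erhalten wir die Beschleunigung: a(t) = -10. Mit d/dt von a(t) finden wir j(t) = 0. Mit j(t) = 0 und Einsetzen von t = 2, finden wir j = 0.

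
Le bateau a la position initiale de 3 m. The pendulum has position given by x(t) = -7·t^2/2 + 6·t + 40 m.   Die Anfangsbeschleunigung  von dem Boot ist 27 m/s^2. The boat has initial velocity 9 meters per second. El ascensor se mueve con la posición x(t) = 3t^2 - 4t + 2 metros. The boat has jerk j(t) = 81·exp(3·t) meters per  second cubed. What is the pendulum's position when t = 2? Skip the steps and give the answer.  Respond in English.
x(2) = 38.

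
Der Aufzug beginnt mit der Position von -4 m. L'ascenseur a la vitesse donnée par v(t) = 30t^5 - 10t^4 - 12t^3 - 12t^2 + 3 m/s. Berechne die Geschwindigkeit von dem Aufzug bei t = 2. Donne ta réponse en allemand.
Aus der Gleichung für die Geschwindigkeit v(t) = 30·t^5 - 10·t^4 - 12·t^3 - 12·t^2 + 3, setzen wir t = 2 ein und erhalten v = 659.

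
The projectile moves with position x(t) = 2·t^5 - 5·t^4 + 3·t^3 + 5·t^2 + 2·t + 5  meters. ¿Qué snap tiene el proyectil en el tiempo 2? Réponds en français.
Nous devons dériver notre équation de la position x(t) = 2·t^5 - 5·t^4 + 3·t^3 + 5·t^2 + 2·t + 5 4 fois. En dérivant la position, nous obtenons la vitesse: v(t) = 10·t^4 - 20·t^3 + 9·t^2 + 10·t + 2. La dérivée de la vitesse donne l'accélération: a(t) = 40·t^3 - 60·t^2 + 18·t + 10. En prenant d/dt de a(t), nous trouvons j(t) = 120·t^2 - 120·t + 18. La dérivée du jerk donne le snap: s(t) = 240·t - 120. De l'équation du snap s(t) = 240·t - 120, nous substituons t = 2 pour obtenir s = 360.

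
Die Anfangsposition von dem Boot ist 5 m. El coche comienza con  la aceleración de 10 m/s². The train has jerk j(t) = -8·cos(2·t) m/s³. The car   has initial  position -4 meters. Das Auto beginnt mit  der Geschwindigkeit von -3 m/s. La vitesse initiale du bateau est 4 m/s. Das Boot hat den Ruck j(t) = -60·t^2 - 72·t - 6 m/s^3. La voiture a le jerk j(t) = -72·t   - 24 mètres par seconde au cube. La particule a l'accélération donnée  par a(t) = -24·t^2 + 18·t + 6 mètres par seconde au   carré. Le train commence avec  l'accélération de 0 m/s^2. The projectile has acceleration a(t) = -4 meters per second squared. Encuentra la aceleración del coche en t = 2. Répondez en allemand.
Um dies zu lösen, müssen wir 1 Integral unserer Gleichung für den Ruck j(t) = -72·t - 24 finden. Die Stammfunktion von dem Ruck, mit a(0) = 10, ergibt die Beschleunigung: a(t) = -36·t^2 - 24·t + 10. Aus der Gleichung für die Beschleunigung a(t) = -36·t^2 - 24·t + 10, setzen wir t = 2 ein und erhalten a = -182.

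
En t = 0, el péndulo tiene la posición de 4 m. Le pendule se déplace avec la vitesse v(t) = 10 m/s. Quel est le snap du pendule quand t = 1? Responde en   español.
Para resolver esto, necesitamos tomar 3 derivadas de nuestra ecuación de la velocidad v(t) = 10. La derivada de la velocidad da la aceleración: a(t) = 0. Derivando la aceleración, obtenemos la sacudida: j(t) = 0. La derivada de la sacudida da el snap: s(t) = 0. Usando s(t) = 0 y sustituyendo t = 1, encontramos s = 0.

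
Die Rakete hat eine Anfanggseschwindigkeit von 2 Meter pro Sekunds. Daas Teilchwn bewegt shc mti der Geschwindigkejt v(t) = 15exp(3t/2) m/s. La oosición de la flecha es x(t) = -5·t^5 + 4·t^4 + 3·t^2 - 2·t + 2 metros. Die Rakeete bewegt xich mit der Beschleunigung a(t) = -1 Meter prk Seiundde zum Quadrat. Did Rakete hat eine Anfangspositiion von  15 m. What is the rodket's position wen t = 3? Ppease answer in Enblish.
To solve this, we need to take 2 antiderivatives of our acceleration equation a(t) = -1. Taking ∫a(t)dt and applying v(0) = 2, we find v(t) = 2 - t. Finding the antiderivative of v(t) and using x(0) = 15: x(t) = -t^2/2 + 2·t + 15. From the given position equation x(t) = -t^2/2 + 2·t + 15, we substitute t = 3 to get x = 33/2.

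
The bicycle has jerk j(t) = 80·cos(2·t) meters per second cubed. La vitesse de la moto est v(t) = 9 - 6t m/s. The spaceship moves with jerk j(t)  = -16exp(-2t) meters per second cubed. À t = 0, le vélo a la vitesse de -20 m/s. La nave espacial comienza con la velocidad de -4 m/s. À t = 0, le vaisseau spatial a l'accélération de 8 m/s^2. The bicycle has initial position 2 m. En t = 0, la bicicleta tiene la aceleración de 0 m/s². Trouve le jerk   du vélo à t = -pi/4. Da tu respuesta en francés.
En utilisant j(t) = 80·cos(2·t) et en substituant t = -pi/4, nous trouvons j = 0.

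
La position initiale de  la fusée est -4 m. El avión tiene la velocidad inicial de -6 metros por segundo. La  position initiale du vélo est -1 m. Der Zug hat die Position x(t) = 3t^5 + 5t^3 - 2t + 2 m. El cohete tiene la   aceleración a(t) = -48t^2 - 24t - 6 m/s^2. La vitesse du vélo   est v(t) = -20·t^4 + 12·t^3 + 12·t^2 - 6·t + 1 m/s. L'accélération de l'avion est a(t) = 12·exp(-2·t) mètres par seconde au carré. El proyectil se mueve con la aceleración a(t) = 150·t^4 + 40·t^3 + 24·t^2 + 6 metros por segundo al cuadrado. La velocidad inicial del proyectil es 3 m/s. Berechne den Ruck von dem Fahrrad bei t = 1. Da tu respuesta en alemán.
Wir müssen unsere Gleichung für die Geschwindigkeit v(t) = -20·t^4 + 12·t^3 + 12·t^2 - 6·t + 1 2-mal ableiten. Mit d/dt von v(t) finden wir a(t) = -80·t^3 + 36·t^2 + 24·t - 6. Die Ableitung von der Beschleunigung ergibt den Ruck: j(t) = -240·t^2 + 72·t + 24. Wir haben den Ruck j(t) = -240·t^2 + 72·t + 24. Durch Einsetzen von t = 1: j(1) = -144.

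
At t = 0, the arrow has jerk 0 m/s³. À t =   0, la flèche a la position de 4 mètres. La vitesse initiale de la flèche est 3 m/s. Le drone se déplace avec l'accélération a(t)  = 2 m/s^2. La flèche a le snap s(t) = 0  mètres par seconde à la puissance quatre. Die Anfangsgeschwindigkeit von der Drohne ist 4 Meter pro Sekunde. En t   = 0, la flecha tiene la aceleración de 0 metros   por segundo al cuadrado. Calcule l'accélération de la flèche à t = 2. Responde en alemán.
Um dies zu lösen, müssen wir 2 Stammfunktionen unserer Gleichung für den Snap s(t) = 0 finden. Die Stammfunktion von dem Snap, mit j(0) = 0, ergibt den Ruck: j(t) = 0. Das Integral von dem Ruck, mit a(0) = 0, ergibt die Beschleunigung: a(t) = 0. Mit a(t) = 0 und Einsetzen von t = 2, finden wir a = 0.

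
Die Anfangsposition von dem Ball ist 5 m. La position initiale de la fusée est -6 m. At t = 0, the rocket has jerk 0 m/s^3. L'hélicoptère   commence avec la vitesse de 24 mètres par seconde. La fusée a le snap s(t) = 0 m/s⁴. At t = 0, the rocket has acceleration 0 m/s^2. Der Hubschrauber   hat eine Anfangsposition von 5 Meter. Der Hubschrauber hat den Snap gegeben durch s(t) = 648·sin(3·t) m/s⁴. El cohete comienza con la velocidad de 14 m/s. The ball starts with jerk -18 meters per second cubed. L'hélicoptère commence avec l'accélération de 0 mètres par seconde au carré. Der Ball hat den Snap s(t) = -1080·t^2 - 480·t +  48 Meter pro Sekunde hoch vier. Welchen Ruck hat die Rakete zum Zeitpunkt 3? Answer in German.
Um dies zu lösen, müssen wir 1 Stammfunktion unserer Gleichung für den Snap s(t) = 0 finden. Das Integral von dem Snap, mit j(0) = 0, ergibt den Ruck: j(t) = 0. Mit j(t) = 0 und Einsetzen von t = 3, finden wir j = 0.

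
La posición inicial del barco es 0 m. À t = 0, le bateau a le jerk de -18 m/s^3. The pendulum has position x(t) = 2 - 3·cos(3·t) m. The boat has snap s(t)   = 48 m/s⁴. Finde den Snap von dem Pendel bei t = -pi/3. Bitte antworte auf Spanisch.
Partiendo de la posición x(t) = 2 - 3·cos(3·t), tomamos 4 derivadas. Tomando d/dt de x(t), encontramos v(t) = 9·sin(3·t). Tomando d/dt de v(t), encontramos a(t) = 27·cos(3·t). Derivando la aceleración, obtenemos la sacudida: j(t) = -81·sin(3·t). Derivando la sacudida, obtenemos el snap: s(t) = -243·cos(3·t). Tenemos el snap s(t) = -243·cos(3·t). Sustituyendo t = -pi/3: s(-pi/3) = 243.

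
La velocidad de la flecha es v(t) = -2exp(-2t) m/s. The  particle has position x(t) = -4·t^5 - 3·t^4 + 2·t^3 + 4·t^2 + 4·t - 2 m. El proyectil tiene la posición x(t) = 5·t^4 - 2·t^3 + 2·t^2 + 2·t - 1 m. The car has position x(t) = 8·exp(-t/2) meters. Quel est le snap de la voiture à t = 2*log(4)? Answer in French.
En partant de la position x(t) = 8·exp(-t/2), nous prenons 4 dérivées. La dérivée de la position donne la vitesse: v(t) = -4·exp(-t/2). La dérivée de la vitesse donne l'accélération: a(t) = 2·exp(-t/2). En prenant d/dt de a(t), nous trouvons j(t) = -exp(-t/2). La dérivée du jerk donne le snap: s(t) = exp(-t/2)/2. Nous avons le snap s(t) = exp(-t/2)/2. En substituant t = 2*log(4): s(2*log(4)) = 1/8.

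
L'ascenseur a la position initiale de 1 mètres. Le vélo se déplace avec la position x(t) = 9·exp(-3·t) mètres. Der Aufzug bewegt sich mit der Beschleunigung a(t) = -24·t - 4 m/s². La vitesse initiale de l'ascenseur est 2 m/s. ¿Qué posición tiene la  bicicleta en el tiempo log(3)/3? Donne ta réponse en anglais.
We have position x(t) = 9·exp(-3·t). Substituting t = log(3)/3: x(log(3)/3) = 3.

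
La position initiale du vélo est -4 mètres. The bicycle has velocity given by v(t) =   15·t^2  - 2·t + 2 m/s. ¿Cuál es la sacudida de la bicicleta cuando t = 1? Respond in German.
Ausgehend von der Geschwindigkeit v(t) = 15·t^2 - 2·t + 2, nehmen wir 2 Ableitungen. Die Ableitung von der Geschwindigkeit ergibt die Beschleunigung: a(t) = 30·t - 2. Mit d/dt von a(t) finden wir j(t) = 30. Wir haben den Ruck j(t) = 30. Durch Einsetzen von t = 1: j(1) = 30.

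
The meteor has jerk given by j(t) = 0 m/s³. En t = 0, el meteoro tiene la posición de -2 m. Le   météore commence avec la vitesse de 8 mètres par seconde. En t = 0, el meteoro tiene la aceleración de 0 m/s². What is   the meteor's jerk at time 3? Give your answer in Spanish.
Tenemos la sacudida j(t) = 0. Sustituyendo t = 3: j(3) = 0.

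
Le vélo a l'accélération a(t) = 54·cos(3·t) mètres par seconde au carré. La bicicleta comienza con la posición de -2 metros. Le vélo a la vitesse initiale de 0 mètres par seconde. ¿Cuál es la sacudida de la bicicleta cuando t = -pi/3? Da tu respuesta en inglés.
We must differentiate our acceleration equation a(t) = 54·cos(3·t) 1 time. Taking d/dt of a(t), we find j(t) = -162·sin(3·t). From the given jerk equation j(t) = -162·sin(3·t), we substitute t = -pi/3 to get j = 0.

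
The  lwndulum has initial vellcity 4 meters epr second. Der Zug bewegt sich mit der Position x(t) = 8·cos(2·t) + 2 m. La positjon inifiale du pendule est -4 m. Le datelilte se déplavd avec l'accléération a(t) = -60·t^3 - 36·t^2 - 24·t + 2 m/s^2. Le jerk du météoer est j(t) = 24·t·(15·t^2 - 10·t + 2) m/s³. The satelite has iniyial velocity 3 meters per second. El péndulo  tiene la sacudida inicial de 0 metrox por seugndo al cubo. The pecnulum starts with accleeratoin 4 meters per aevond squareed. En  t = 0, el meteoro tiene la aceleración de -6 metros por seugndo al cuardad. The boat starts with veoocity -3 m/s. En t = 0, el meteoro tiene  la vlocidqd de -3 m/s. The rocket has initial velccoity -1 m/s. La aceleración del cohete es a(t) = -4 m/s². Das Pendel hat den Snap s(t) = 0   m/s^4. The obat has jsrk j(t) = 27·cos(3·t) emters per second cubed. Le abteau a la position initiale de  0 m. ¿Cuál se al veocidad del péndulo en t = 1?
Necesitamos integrar nuestra ecuación del snap s(t) = 0 3 veces. Tomando ∫s(t)dt y aplicando j(0) = 0, encontramos j(t) = 0. Integrando la sacudida y usando la condición inicial a(0) = 4, obtenemos a(t) = 4. Integrando la aceleración y usando la condición inicial v(0) = 4, obtenemos v(t) = 4·t + 4. De la ecuación de la velocidad v(t) = 4·t + 4, sustituimos t = 1 para obtener v = 8.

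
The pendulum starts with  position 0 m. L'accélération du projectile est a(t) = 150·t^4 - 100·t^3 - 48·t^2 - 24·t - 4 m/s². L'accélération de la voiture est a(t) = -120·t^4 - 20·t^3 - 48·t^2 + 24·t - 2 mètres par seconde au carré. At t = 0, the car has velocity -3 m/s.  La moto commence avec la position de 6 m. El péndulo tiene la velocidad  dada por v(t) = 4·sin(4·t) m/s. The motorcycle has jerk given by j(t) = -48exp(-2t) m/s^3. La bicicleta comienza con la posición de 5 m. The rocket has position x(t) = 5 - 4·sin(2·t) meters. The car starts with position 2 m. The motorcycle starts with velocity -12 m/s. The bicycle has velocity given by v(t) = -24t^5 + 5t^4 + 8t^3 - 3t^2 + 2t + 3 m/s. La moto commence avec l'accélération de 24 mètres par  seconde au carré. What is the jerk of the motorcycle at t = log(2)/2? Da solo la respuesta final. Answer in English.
j(log(2)/2) = -24.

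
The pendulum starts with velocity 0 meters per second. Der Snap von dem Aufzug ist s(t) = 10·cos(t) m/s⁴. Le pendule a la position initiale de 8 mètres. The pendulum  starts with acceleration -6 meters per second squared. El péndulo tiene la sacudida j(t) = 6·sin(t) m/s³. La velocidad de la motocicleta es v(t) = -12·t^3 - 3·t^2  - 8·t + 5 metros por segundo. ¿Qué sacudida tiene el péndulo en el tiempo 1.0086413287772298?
Usando j(t) = 6·sin(t) y sustituyendo t = 1.0086413287772298, encontramos j = 5.07665063617987.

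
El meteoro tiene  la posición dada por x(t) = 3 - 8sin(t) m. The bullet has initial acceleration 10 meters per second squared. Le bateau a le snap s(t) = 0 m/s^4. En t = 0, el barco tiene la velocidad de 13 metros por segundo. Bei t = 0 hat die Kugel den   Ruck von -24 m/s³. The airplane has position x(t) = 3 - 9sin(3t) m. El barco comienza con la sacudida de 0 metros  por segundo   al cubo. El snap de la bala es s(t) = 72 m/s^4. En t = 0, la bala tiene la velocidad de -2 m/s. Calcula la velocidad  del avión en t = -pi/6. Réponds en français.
Pour résoudre ceci, nous devons prendre 1 dérivée de notre équation de la position x(t) = 3 - 9·sin(3·t). En dérivant la position, nous obtenons la vitesse: v(t) = -27·cos(3·t). De l'équation de la vitesse v(t) = -27·cos(3·t), nous substituons t = -pi/6 pour obtenir v = 0.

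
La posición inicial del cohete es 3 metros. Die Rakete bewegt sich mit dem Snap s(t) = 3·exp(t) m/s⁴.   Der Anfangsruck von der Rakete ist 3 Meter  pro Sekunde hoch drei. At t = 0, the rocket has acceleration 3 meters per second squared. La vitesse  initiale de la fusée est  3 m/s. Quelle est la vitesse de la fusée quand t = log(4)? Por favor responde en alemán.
Um dies zu lösen, müssen wir 3 Stammfunktionen unserer Gleichung für den Snap s(t) = 3·exp(t) finden. Mit ∫s(t)dt und Anwendung von j(0) = 3, finden wir j(t) = 3·exp(t). Mit ∫j(t)dt und Anwendung von a(0) = 3, finden wir a(t) = 3·exp(t). Das Integral von der Beschleunigung ist die Geschwindigkeit. Mit v(0) = 3 erhalten wir v(t) = 3·exp(t). Wir haben die Geschwindigkeit v(t) = 3·exp(t). Durch Einsetzen von t = log(4): v(log(4)) = 12.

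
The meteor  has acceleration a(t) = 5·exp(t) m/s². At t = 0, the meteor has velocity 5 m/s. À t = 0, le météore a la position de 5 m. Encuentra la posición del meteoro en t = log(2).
Partiendo de la aceleración a(t) = 5·exp(t), tomamos 2 integrales. La integral de la aceleración, con v(0) = 5, da la velocidad: v(t) = 5·exp(t). Tomando ∫v(t)dt y aplicando x(0) = 5, encontramos x(t) = 5·exp(t). Tenemos la posición x(t) = 5·exp(t). Sustituyendo t = log(2): x(log(2)) = 10.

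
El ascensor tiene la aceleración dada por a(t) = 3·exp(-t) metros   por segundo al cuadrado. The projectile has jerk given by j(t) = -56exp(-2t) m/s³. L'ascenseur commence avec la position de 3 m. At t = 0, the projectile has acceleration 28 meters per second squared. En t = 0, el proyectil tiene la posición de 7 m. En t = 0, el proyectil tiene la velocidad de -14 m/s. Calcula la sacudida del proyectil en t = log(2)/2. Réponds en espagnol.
De la ecuación de la sacudida j(t) = -56·exp(-2·t), sustituimos t = log(2)/2 para obtener j = -28.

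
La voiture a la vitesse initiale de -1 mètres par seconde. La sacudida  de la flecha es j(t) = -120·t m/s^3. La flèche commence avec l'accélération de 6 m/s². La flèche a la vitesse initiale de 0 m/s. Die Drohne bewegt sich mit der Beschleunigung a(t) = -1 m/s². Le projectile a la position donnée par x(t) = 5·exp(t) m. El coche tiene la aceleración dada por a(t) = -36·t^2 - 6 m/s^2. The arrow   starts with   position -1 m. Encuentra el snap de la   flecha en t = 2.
Debemos derivar nuestra ecuación de la sacudida j(t) = -120·t 1 vez. Tomando d/dt de j(t), encontramos s(t) = -120. Tenemos el snap s(t) = -120. Sustituyendo t = 2: s(2) = -120.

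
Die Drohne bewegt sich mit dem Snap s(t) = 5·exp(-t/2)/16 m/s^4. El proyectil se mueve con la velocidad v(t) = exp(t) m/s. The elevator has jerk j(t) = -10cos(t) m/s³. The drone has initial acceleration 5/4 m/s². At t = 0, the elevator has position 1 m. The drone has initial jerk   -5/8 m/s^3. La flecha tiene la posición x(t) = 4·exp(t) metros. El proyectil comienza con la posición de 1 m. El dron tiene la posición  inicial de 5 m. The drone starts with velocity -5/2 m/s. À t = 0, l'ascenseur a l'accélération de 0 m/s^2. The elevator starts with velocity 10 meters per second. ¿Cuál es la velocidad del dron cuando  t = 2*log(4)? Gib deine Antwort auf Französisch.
Nous devons trouver l'intégrale de notre équation du snap s(t) = 5·exp(-t/2)/16 3 fois. L'intégrale du snap est le jerk. En utilisant j(0) = -5/8, nous obtenons j(t) = -5·exp(-t/2)/8. La primitive du jerk, avec a(0) = 5/4, donne l'accélération: a(t) = 5·exp(-t/2)/4. La primitive de l'accélération, avec v(0) = -5/2, donne la vitesse: v(t) = -5·exp(-t/2)/2. Nous avons la vitesse v(t) = -5·exp(-t/2)/2. En substituant t = 2*log(4): v(2*log(4)) = -5/8.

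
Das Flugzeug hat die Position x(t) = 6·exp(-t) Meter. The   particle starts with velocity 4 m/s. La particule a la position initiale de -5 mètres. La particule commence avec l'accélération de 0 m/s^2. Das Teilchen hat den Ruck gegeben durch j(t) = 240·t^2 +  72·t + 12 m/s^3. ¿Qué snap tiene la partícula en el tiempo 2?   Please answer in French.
En partant du jerk j(t) = 240·t^2 + 72·t + 12, nous prenons 1 dérivée. En dérivant le jerk, nous obtenons le snap: s(t) = 480·t + 72. De l'équation du snap s(t) = 480·t + 72, nous substituons t = 2 pour obtenir s = 1032.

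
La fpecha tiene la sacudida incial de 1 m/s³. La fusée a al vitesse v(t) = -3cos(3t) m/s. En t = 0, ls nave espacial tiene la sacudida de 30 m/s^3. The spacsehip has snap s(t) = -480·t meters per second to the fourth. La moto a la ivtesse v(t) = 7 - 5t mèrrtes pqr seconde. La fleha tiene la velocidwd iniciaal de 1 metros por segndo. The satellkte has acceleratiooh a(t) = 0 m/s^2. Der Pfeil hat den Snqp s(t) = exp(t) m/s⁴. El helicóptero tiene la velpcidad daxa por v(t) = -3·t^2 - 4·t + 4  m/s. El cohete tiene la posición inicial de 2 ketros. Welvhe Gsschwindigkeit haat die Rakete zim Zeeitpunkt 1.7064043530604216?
Wir haben die Geschwindigkeit v(t) = -3·cos(3·t). Durch Einsetzen von t = 1.7064043530604216: v(1.7064043530604216) = -1.18708385740110.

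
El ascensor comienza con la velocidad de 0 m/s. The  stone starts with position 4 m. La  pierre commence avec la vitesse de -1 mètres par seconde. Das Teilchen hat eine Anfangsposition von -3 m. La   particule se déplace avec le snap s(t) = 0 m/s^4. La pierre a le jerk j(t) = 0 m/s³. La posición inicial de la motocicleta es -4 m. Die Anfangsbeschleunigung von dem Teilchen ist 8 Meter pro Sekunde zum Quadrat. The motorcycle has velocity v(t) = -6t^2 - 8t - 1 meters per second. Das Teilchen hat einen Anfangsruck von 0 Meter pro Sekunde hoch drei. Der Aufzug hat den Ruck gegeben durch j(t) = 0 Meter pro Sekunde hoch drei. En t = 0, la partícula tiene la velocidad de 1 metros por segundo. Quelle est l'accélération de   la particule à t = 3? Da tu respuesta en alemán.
Ausgehend von dem Snap s(t) = 0, nehmen wir 2 Integrale. Durch Integration von dem Snap und Verwendung der Anfangsbedingung j(0) = 0, erhalten wir j(t) = 0. Die Stammfunktion von dem Ruck ist die Beschleunigung. Mit a(0) = 8 erhalten wir a(t) = 8. Aus der Gleichung für die Beschleunigung a(t) = 8, setzen wir t = 3 ein und erhalten a = 8.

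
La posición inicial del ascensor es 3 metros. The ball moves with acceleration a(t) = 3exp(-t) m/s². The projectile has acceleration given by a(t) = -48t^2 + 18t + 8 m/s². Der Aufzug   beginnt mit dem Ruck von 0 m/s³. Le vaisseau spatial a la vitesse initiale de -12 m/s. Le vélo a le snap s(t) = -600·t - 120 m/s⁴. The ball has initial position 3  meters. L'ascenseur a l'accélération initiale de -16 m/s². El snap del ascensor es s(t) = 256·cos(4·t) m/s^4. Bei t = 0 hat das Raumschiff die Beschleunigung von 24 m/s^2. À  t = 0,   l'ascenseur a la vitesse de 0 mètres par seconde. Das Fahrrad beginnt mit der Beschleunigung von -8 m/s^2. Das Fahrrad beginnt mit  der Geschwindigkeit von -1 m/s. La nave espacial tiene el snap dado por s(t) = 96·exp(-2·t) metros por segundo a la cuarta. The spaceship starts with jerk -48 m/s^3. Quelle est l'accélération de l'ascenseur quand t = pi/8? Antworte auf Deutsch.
Um dies zu lösen, müssen wir 2 Stammfunktionen unserer Gleichung für den Snap s(t) = 256·cos(4·t) finden. Das Integral von dem Snap, mit j(0) = 0, ergibt den Ruck: j(t) = 64·sin(4·t). Durch Integration von dem Ruck und Verwendung der Anfangsbedingung a(0) = -16, erhalten wir a(t) = -16·cos(4·t). Aus der Gleichung für die Beschleunigung a(t) = -16·cos(4·t), setzen wir t = pi/8 ein und erhalten a = 0.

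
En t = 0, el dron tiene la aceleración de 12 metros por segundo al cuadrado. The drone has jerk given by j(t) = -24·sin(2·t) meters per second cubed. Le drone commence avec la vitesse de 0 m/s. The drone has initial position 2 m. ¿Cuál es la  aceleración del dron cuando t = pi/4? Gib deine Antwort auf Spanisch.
Partiendo de la sacudida j(t) = -24·sin(2·t), tomamos 1 antiderivada. Integrando la sacudida y usando la condición inicial a(0) = 12, obtenemos a(t) = 12·cos(2·t). Usando a(t) = 12·cos(2·t) y sustituyendo t = pi/4, encontramos a = 0.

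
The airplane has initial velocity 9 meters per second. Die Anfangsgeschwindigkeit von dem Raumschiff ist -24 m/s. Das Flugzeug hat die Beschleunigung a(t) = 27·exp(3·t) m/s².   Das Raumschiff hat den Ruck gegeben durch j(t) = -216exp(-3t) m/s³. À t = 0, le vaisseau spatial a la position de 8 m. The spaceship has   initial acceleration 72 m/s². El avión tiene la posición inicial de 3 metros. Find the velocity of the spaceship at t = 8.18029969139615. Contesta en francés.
En partant du jerk j(t) = -216·exp(-3·t), nous prenons 2 intégrales. La primitive du jerk, avec a(0) = 72, donne l'accélération: a(t) = 72·exp(-3·t). En intégrant l'accélération et en utilisant la condition initiale v(0) = -24, nous obtenons v(t) = -24·exp(-3·t). En utilisant v(t) = -24·exp(-3·t) et en substituant t = 8.18029969139615, nous trouvons v = -5.27514246246571E-10.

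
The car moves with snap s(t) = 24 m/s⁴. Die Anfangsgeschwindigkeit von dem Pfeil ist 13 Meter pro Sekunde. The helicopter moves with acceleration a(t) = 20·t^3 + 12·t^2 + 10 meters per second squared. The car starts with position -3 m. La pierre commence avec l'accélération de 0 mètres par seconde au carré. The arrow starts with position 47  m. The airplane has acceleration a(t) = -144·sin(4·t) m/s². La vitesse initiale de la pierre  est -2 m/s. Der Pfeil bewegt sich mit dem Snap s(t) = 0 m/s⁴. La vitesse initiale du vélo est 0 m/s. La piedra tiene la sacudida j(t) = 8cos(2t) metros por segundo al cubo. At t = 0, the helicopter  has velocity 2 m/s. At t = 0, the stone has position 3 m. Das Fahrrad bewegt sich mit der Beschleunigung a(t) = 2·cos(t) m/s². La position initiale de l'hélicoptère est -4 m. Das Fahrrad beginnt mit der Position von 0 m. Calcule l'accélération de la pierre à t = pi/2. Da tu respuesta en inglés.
We must find the integral of our jerk equation j(t) = 8·cos(2·t) 1 time. Integrating jerk and using the initial condition a(0) = 0, we get a(t) = 4·sin(2·t). From the given acceleration equation a(t) = 4·sin(2·t), we substitute t = pi/2 to get a = 0.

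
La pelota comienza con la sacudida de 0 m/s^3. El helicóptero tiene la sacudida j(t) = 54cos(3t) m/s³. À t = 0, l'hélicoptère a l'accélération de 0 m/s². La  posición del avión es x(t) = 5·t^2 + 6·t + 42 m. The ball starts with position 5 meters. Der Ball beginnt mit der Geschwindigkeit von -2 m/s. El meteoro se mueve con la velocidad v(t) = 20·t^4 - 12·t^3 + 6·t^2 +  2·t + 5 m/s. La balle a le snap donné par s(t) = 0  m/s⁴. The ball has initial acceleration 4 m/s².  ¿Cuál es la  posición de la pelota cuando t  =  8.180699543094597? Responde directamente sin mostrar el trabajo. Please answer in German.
x(8.180699543094597) = 122.486290942587.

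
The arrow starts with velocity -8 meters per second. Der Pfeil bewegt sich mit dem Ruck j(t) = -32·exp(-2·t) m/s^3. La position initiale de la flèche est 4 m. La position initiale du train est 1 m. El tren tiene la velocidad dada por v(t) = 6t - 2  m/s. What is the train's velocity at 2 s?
We have velocity v(t) = 6·t - 2. Substituting t = 2: v(2) = 10.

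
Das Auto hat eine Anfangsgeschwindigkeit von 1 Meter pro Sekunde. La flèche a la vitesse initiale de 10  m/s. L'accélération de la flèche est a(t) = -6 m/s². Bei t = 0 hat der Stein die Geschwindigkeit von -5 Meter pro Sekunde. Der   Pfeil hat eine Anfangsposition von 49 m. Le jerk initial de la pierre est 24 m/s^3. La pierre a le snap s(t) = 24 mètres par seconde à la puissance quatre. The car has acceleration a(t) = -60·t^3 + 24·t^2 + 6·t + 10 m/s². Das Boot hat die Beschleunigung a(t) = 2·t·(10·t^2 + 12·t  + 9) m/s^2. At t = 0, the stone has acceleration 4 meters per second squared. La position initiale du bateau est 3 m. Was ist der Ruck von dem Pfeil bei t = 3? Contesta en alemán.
Wir müssen unsere Gleichung für die Beschleunigung a(t) = -6 1-mal ableiten. Durch Ableiten von der Beschleunigung erhalten wir den Ruck: j(t) = 0. Aus der Gleichung für den Ruck j(t) = 0, setzen wir t = 3 ein und erhalten j = 0.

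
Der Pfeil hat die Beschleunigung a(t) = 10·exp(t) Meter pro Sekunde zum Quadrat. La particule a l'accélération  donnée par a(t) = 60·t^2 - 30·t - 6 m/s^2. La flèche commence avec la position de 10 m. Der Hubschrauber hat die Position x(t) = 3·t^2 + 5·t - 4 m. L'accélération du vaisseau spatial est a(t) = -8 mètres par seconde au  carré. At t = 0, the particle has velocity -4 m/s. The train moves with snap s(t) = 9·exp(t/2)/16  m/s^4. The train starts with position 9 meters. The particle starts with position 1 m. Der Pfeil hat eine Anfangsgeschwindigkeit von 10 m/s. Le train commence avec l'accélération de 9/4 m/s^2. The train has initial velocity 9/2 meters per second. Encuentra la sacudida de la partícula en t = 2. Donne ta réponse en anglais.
Starting from acceleration a(t) = 60·t^2 - 30·t - 6, we take 1 derivative. Taking d/dt of a(t), we find j(t) = 120·t - 30. From the given jerk equation j(t) = 120·t - 30, we substitute t = 2 to get j = 210.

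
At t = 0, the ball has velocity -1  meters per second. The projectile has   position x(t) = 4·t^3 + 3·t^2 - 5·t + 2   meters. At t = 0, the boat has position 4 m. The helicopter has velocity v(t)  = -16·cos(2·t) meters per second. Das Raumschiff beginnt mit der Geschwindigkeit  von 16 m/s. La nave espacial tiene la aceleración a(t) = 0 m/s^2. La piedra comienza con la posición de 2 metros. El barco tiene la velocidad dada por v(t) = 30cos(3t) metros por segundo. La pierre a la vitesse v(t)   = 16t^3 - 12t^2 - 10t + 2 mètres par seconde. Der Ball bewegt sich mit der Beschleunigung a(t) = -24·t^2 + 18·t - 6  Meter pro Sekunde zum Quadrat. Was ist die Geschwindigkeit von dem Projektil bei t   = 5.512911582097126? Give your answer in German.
Ausgehend von der Position x(t) = 4·t^3 + 3·t^2 - 5·t + 2, nehmen wir 1 Ableitung. Durch Ableiten von der Position erhalten wir die Geschwindigkeit: v(t) = 12·t^2 + 6·t - 5. Aus der Gleichung für die Geschwindigkeit v(t) = 12·t^2 + 6·t - 5, setzen wir t = 5.512911582097126 ein und erhalten v = 392.783798836830.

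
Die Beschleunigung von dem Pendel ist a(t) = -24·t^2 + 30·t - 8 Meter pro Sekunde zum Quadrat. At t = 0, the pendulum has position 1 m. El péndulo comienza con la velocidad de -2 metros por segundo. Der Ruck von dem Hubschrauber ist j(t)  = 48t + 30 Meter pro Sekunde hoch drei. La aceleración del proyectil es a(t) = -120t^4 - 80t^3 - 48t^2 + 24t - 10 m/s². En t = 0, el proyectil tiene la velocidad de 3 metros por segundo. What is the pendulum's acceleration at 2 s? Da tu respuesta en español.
Usando a(t) = -24·t^2 + 30·t - 8 y sustituyendo t = 2, encontramos a = -44.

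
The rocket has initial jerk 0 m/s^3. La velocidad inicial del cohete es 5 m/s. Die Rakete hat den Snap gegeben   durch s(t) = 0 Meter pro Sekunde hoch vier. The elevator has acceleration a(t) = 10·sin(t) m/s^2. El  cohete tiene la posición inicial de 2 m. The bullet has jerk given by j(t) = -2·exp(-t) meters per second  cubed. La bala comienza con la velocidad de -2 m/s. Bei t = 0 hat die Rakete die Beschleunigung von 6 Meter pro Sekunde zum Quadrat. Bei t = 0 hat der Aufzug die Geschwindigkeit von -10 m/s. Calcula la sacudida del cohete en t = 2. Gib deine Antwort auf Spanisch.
Para resolver esto, necesitamos tomar 1 integral de nuestra ecuación del snap s(t) = 0. Integrando el snap y usando la condición inicial j(0) = 0, obtenemos j(t) = 0. De la ecuación de la sacudida j(t) = 0, sustituimos t = 2 para obtener j = 0.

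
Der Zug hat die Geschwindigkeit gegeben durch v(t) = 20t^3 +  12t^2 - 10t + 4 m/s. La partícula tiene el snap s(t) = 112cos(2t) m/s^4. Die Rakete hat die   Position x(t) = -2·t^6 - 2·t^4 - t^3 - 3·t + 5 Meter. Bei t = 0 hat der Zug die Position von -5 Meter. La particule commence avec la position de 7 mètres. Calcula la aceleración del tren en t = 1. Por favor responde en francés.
Pour résoudre ceci, nous devons prendre 1 dérivée de notre équation de la vitesse v(t) = 20·t^3 + 12·t^2 - 10·t + 4. En prenant d/dt de v(t), nous trouvons a(t) = 60·t^2 + 24·t - 10. En utilisant a(t) = 60·t^2 + 24·t - 10 et en substituant t = 1, nous trouvons a = 74.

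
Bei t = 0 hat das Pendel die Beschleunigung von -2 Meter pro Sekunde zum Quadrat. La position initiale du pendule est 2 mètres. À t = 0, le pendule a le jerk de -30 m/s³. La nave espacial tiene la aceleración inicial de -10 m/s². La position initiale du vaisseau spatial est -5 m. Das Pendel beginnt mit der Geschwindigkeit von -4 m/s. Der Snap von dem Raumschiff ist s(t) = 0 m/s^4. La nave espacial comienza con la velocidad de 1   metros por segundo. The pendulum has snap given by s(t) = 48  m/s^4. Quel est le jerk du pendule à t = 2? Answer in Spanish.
Debemos encontrar la integral de nuestra ecuación del snap s(t) = 48 1 vez. Tomando ∫s(t)dt y aplicando j(0) = -30, encontramos j(t) = 48·t - 30. Usando j(t) = 48·t - 30 y sustituyendo t = 2, encontramos j = 66.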